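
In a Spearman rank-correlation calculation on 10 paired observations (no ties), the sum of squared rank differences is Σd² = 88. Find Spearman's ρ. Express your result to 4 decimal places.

ρ = 1 − 6Σd² / [n(n²−1)] = 1 − 6×88 / (10×99)
  = 1 − 528/990 = 1 − 0.53333 ≈ 0.4667

0.4667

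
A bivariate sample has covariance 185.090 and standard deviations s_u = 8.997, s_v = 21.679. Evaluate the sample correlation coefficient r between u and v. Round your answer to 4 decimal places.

r = Cov(u,v) / (s_u · s_v) = 185.090 / (8.997 × 21.679)
  = 185.090 / 195.0460 ≈ 0.9490

0.9490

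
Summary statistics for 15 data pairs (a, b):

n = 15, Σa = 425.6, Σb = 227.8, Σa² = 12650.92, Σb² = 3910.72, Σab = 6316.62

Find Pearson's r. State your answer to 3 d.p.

-0.288

r = (nΣab − ΣaΣb) / √[(nΣa² − (Σa)²)(nΣb² − (Σb)²)]
Numerator: 15×6316.62 − 425.6×227.8 = -2202.38
Denominator: √[(189763.8 − 181135.36)(58660.8 − 51892.84)] = √[8628.44 × 6767.96] = 7641.7888
r = -2202.38 / 7641.7888 ≈ -0.288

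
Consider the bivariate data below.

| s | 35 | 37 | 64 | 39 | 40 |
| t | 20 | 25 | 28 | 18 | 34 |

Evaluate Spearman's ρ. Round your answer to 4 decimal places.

Rank s: 1, 2, 5, 3, 4
Rank t: 2, 3, 4, 1, 5
d = rank(s) − rank(t): -1, -1, 1, 2, -1; Σd² = 8
ρ = 1 − 6Σd² / [n(n²−1)] = 1 − 6×8 / (5×24) = 1 − 48/120 ≈ 0.6000

0.6000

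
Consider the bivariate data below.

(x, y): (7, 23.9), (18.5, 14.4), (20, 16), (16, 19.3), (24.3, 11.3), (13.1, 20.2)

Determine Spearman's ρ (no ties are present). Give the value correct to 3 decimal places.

-0.943

Rank x: 1, 4, 5, 3, 6, 2
Rank y: 6, 2, 3, 4, 1, 5
d = rank(x) − rank(y): -5, 2, 2, -1, 5, -3; Σd² = 68
ρ = 1 − 6Σd² / [n(n²−1)] = 1 − 6×68 / (6×35) = 1 − 408/210 ≈ -0.943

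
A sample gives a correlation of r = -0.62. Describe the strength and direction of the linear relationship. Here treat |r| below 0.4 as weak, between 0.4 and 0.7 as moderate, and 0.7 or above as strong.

moderate negative

r = -0.62 < 0 so the relationship is negative.
|r| = 0.62, which falls in the moderate range.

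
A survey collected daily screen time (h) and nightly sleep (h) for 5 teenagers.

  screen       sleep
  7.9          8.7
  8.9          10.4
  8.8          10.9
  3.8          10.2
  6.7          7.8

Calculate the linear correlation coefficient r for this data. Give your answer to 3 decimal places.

0.153

n = 5, Σx = 36.1, Σy = 48, Σx² = 278.39, Σy² = 467.54, Σxy = 348.23
nΣxy − ΣxΣy = 1741.15 − 1732.8 = 8.35
nΣx² − (Σx)² = 1391.95 − 1303.21 = 88.74; nΣy² − (Σy)² = 2337.7 − 2304 = 33.7
r = 8.35 / √(88.74 × 33.7) = 8.35 / 54.6858 ≈ 0.153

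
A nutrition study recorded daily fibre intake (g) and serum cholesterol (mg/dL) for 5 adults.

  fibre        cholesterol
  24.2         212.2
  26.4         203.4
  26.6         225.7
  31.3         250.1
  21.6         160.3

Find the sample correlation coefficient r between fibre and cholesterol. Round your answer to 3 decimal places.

n = 5, Σx = 130.1, Σy = 1051.7, Σx² = 3436.41, Σy² = 225586.99, Σxy = 27799.23
nΣxy − ΣxΣy = 138996.15 − 136826.17 = 2169.98
nΣx² − (Σx)² = 17182.05 − 16926.01 = 256.04; nΣy² − (Σy)² = 1127934.95 − 1106072.89 = 21862.06
r = 2169.98 / √(256.04 × 21862.06) = 2169.98 / 2365.9167 ≈ 0.917

0.917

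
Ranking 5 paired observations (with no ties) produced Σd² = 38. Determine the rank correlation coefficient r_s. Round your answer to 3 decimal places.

ρ = 1 − 6Σd² / [n(n²−1)] = 1 − 6×38 / (5×24)
  = 1 − 228/120 = 1 − 1.9000 ≈ -0.900

-0.900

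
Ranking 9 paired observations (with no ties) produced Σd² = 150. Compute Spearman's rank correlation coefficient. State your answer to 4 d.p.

-0.2500

ρ = 1 − 6Σd² / [n(n²−1)] = 1 − 6×150 / (9×80)
  = 1 − 900/720 = 1 − 1.25000 ≈ -0.2500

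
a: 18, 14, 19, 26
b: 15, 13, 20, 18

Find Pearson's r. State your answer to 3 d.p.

n = 4, Σa = 77, Σb = 66, Σa² = 1557, Σb² = 1118, Σab = 1300
nΣab − ΣaΣb = 5200 − 5082 = 118
nΣa² − (Σa)² = 6228 − 5929 = 299; nΣb² − (Σb)² = 4472 − 4356 = 116
r = 118 / √(299 × 116) = 118 / 186.2364 ≈ 0.634

0.634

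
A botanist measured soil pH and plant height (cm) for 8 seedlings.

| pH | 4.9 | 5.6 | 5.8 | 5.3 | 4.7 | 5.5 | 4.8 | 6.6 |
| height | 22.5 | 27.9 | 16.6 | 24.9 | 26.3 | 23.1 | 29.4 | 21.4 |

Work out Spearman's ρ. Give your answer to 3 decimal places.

Rank pH: 3, 6, 7, 4, 1, 5, 2, 8
Rank height: 3, 7, 1, 5, 6, 4, 8, 2
d = rank(pH) − rank(height): 0, -1, 6, -1, -5, 1, -6, 6; Σd² = 136
ρ = 1 − 6Σd² / [n(n²−1)] = 1 − 6×136 / (8×63) = 1 − 816/504 ≈ -0.619

-0.619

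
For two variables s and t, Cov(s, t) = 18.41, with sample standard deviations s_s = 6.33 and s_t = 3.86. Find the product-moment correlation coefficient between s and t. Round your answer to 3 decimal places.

0.753

r = Cov(s,t) / (s_s · s_t) = 18.41 / (6.33 × 3.86)
  = 18.41 / 24.4338 ≈ 0.753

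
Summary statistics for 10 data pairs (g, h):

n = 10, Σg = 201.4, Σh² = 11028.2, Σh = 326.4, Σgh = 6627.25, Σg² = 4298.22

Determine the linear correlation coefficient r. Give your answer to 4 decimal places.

r = (nΣgh − ΣgΣh) / √[(nΣg² − (Σg)²)(nΣh² − (Σh)²)]
Numerator: 10×6627.25 − 201.4×326.4 = 535.54
Denominator: √[(42982.2 − 40561.96)(110282 − 106536.96)] = √[2420.24 × 3745.04] = 3010.6304
r = 535.54 / 3010.6304 ≈ 0.1779

0.1779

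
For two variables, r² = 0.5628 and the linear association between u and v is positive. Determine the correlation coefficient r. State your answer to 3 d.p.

0.750

|r| = √0.5628 = 0.750
The association is positive, so r = 0.750.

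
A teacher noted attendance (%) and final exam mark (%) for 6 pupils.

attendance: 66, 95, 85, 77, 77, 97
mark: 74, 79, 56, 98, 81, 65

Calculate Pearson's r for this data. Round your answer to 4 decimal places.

-0.3344

n = 6, Σx = 497, Σy = 453, Σx² = 41873, Σy² = 35243, Σxy = 37237
nΣxy − ΣxΣy = 223422 − 225141 = -1719
nΣx² − (Σx)² = 251238 − 247009 = 4229; nΣy² − (Σy)² = 211458 − 205209 = 6249
r = -1719 / √(4229 × 6249) = -1719 / 5140.7218 ≈ -0.3344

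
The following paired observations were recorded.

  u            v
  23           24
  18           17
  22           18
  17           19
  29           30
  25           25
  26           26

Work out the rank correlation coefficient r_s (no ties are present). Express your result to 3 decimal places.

0.893

Rank u: 4, 2, 3, 1, 7, 5, 6
Rank v: 4, 1, 2, 3, 7, 5, 6
d = rank(u) − rank(v): 0, 1, 1, -2, 0, 0, 0; Σd² = 6
ρ = 1 − 6Σd² / [n(n²−1)] = 1 − 6×6 / (7×48) = 1 − 36/336 ≈ 0.893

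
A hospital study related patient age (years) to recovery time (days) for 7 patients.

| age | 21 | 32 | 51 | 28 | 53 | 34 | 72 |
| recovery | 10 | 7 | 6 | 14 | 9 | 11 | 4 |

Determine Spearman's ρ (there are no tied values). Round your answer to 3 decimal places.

-0.679

Rank age: 1, 3, 5, 2, 6, 4, 7
Rank recovery: 5, 3, 2, 7, 4, 6, 1
d = rank(age) − rank(recovery): -4, 0, 3, -5, 2, -2, 6; Σd² = 94
ρ = 1 − 6Σd² / [n(n²−1)] = 1 − 6×94 / (7×48) = 1 − 564/336 ≈ -0.679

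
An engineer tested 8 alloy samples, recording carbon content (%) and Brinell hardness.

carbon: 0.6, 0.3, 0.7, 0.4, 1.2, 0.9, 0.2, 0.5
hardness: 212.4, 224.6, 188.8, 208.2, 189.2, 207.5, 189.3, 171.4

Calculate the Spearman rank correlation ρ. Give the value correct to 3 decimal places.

Rank carbon: 5, 2, 6, 3, 8, 7, 1, 4
Rank hardness: 7, 8, 2, 6, 3, 5, 4, 1
d = rank(carbon) − rank(hardness): -2, -6, 4, -3, 5, 2, -3, 3; Σd² = 112
ρ = 1 − 6Σd² / [n(n²−1)] = 1 − 6×112 / (8×63) = 1 − 672/504 ≈ -0.333

-0.333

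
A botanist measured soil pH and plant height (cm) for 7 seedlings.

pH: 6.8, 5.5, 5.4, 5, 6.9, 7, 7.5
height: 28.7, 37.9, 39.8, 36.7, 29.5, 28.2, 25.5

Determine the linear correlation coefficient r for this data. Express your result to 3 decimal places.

-0.956

n = 7, Σx = 44.1, Σy = 226.3, Σx² = 283.51, Σy² = 7506.77, Σxy = 1394.23
nΣxy − ΣxΣy = 9759.61 − 9979.83 = -220.22
nΣx² − (Σx)² = 1984.57 − 1944.81 = 39.76; nΣy² − (Σy)² = 52547.39 − 51211.69 = 1335.7
r = -220.22 / √(39.76 × 1335.7) = -220.22 / 230.4505 ≈ -0.956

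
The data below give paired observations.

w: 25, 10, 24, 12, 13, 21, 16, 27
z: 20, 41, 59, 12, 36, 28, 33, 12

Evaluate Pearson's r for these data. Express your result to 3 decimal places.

n = 8, Σw = 148, Σz = 241, Σw² = 3040, Σz² = 9019, Σwz = 4378
nΣwz − ΣwΣz = 35024 − 35668 = -644
nΣw² − (Σw)² = 24320 − 21904 = 2416; nΣz² − (Σz)² = 72152 − 58081 = 14071
r = -644 / √(2416 × 14071) = -644 / 5830.5691 ≈ -0.110

-0.110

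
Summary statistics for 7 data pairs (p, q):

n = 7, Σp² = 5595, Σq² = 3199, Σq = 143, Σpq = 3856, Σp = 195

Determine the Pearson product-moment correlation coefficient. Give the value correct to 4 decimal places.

r = (nΣpq − ΣpΣq) / √[(nΣp² − (Σp)²)(nΣq² − (Σq)²)]
Numerator: 7×3856 − 195×143 = -893
Denominator: √[(39165 − 38025)(22393 − 20449)] = √[1140 × 1944] = 1488.6773
r = -893 / 1488.6773 ≈ -0.5999

-0.5999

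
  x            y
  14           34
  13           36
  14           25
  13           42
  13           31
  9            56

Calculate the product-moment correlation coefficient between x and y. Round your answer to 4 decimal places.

n = 6, Σx = 76, Σy = 224, Σx² = 980, Σy² = 8938, Σxy = 2747
nΣxy − ΣxΣy = 16482 − 17024 = -542
nΣx² − (Σx)² = 5880 − 5776 = 104; nΣy² − (Σy)² = 53628 − 50176 = 3452
r = -542 / √(104 × 3452) = -542 / 599.1728 ≈ -0.9046

-0.9046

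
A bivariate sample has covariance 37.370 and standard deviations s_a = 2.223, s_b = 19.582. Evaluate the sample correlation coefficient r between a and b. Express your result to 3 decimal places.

r = Cov(a,b) / (s_a · s_b) = 37.370 / (2.223 × 19.582)
  = 37.370 / 43.5308 ≈ 0.858

0.858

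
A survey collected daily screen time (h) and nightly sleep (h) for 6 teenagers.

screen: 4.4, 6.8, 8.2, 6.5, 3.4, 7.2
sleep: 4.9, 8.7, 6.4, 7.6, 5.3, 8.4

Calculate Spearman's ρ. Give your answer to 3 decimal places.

Rank screen: 2, 4, 6, 3, 1, 5
Rank sleep: 1, 6, 3, 4, 2, 5
d = rank(screen) − rank(sleep): 1, -2, 3, -1, -1, 0; Σd² = 16
ρ = 1 − 6Σd² / [n(n²−1)] = 1 − 6×16 / (6×35) = 1 − 96/210 ≈ 0.543

0.543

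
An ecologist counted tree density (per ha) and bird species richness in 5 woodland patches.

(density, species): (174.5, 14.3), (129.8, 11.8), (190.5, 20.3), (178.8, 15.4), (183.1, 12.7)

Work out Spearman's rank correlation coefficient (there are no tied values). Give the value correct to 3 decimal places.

Rank density: 2, 1, 5, 3, 4
Rank species: 3, 1, 5, 4, 2
d = rank(density) − rank(species): -1, 0, 0, -1, 2; Σd² = 6
ρ = 1 − 6Σd² / [n(n²−1)] = 1 − 6×6 / (5×24) = 1 − 36/120 ≈ 0.700

0.700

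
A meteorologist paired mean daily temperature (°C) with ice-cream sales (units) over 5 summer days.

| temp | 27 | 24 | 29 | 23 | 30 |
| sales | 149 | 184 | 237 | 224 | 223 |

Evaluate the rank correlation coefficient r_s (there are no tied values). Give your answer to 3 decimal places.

Rank temp: 3, 2, 4, 1, 5
Rank sales: 1, 2, 5, 4, 3
d = rank(temp) − rank(sales): 2, 0, -1, -3, 2; Σd² = 18
ρ = 1 − 6Σd² / [n(n²−1)] = 1 − 6×18 / (5×24) = 1 − 108/120 ≈ 0.100

0.100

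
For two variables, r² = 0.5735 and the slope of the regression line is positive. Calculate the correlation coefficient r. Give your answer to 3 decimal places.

|r| = √0.5735 = 0.757
The association is positive, so r = 0.757.

0.757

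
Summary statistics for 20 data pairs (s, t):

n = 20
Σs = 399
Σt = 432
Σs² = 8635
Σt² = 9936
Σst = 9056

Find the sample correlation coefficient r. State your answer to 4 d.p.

r = (nΣst − ΣsΣt) / √[(nΣs² − (Σs)²)(nΣt² − (Σt)²)]
Numerator: 20×9056 − 399×432 = 8752
Denominator: √[(172700 − 159201)(198720 − 186624)] = √[13499 × 12096] = 12778.2590
r = 8752 / 12778.2590 ≈ 0.6849

0.6849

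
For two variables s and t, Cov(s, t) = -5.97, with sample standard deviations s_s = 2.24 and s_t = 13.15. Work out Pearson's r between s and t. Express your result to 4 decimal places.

-0.2027

r = Cov(s,t) / (s_s · s_t) = -5.97 / (2.24 × 13.15)
  = -5.97 / 29.4560 ≈ -0.2027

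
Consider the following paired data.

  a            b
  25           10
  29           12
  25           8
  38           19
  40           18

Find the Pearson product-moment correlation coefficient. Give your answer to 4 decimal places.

0.9745

n = 5, Σa = 157, Σb = 67, Σa² = 5135, Σb² = 993, Σab = 2240
nΣab − ΣaΣb = 11200 − 10519 = 681
nΣa² − (Σa)² = 25675 − 24649 = 1026; nΣb² − (Σb)² = 4965 − 4489 = 476
r = 681 / √(1026 × 476) = 681 / 698.8390 ≈ 0.9745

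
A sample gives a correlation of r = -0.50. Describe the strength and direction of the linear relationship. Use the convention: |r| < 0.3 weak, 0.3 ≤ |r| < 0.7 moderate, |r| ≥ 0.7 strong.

moderate negative

r = -0.50 < 0 so the relationship is negative.
|r| = 0.50, which falls in the moderate range.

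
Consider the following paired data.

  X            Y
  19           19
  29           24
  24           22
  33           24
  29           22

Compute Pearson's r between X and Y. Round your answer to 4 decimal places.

0.9075

n = 5, ΣX = 134, ΣY = 111, ΣX² = 3708, ΣY² = 2481, ΣXY = 3015
nΣXY − ΣXΣY = 15075 − 14874 = 201
nΣX² − (ΣX)² = 18540 − 17956 = 584; nΣY² − (ΣY)² = 12405 − 12321 = 84
r = 201 / √(584 × 84) = 201 / 221.4859 ≈ 0.9075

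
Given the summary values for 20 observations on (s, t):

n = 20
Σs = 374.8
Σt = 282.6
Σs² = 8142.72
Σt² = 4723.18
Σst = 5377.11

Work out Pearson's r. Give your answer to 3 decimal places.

0.090

r = (nΣst − ΣsΣt) / √[(nΣs² − (Σs)²)(nΣt² − (Σt)²)]
Numerator: 20×5377.11 − 374.8×282.6 = 1623.72
Denominator: √[(162854.4 − 140475.04)(94463.6 − 79862.76)] = √[22379.36 × 14600.84] = 18076.4337
r = 1623.72 / 18076.4337 ≈ 0.090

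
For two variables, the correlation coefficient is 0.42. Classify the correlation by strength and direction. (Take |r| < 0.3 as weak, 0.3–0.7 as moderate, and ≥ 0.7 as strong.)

moderate positive

r = 0.42 > 0 so the relationship is positive.
|r| = 0.42, which falls in the moderate range.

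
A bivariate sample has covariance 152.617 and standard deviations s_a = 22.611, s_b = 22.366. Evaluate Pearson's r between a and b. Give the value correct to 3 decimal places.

r = Cov(a,b) / (s_a · s_b) = 152.617 / (22.611 × 22.366)
  = 152.617 / 505.7176 ≈ 0.302

0.302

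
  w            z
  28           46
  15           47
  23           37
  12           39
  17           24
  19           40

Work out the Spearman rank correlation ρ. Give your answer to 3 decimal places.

0.029

Rank w: 6, 2, 5, 1, 3, 4
Rank z: 5, 6, 2, 3, 1, 4
d = rank(w) − rank(z): 1, -4, 3, -2, 2, 0; Σd² = 34
ρ = 1 − 6Σd² / [n(n²−1)] = 1 − 6×34 / (6×35) = 1 − 204/210 ≈ 0.029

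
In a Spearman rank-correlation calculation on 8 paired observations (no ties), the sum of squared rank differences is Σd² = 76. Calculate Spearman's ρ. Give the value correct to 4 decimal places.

ρ = 1 − 6Σd² / [n(n²−1)] = 1 − 6×76 / (8×63)
  = 1 − 456/504 = 1 − 0.90476 ≈ 0.0952

0.0952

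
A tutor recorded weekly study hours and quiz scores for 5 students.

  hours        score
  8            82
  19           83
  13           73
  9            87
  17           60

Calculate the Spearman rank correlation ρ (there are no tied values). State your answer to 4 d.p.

-0.2000

Rank hours: 1, 5, 3, 2, 4
Rank score: 3, 4, 2, 5, 1
d = rank(hours) − rank(score): -2, 1, 1, -3, 3; Σd² = 24
ρ = 1 − 6Σd² / [n(n²−1)] = 1 − 6×24 / (5×24) = 1 − 144/120 ≈ -0.2000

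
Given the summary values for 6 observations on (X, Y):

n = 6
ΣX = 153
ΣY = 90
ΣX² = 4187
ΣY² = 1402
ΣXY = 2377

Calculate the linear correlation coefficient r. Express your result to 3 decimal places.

r = (nΣXY − ΣXΣY) / √[(nΣX² − (ΣX)²)(nΣY² − (ΣY)²)]
Numerator: 6×2377 − 153×90 = 492
Denominator: √[(25122 − 23409)(8412 − 8100)] = √[1713 × 312] = 731.0650
r = 492 / 731.0650 ≈ 0.673

0.673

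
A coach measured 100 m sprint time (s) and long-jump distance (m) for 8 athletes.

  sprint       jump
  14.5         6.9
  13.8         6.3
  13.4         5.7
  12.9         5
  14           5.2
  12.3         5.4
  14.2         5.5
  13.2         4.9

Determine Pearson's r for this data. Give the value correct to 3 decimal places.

0.586

n = 8, Σx = 108.3, Σy = 44.9, Σx² = 1469.83, Σy² = 255.25, Σxy = 609.87
nΣxy − ΣxΣy = 4878.96 − 4862.67 = 16.29
nΣx² − (Σx)² = 11758.64 − 11728.89 = 29.75; nΣy² − (Σy)² = 2042 − 2016.01 = 25.99
r = 16.29 / √(29.75 × 25.99) = 16.29 / 27.8065 ≈ 0.586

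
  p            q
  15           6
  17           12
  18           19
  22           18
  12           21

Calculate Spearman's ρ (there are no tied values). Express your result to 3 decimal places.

-0.100

Rank p: 2, 3, 4, 5, 1
Rank q: 1, 2, 4, 3, 5
d = rank(p) − rank(q): 1, 1, 0, 2, -4; Σd² = 22
ρ = 1 − 6Σd² / [n(n²−1)] = 1 − 6×22 / (5×24) = 1 − 132/120 ≈ -0.100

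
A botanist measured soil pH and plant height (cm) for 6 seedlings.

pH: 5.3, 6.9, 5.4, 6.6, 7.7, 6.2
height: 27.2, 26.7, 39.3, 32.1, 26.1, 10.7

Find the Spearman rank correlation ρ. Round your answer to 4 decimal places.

Rank pH: 1, 5, 2, 4, 6, 3
Rank height: 4, 3, 6, 5, 2, 1
d = rank(pH) − rank(height): -3, 2, -4, -1, 4, 2; Σd² = 50
ρ = 1 − 6Σd² / [n(n²−1)] = 1 − 6×50 / (6×35) = 1 − 300/210 ≈ -0.4286

-0.4286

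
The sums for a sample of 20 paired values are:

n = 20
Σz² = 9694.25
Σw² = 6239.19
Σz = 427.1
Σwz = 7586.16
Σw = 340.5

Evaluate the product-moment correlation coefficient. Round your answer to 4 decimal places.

0.6251

r = (nΣwz − ΣwΣz) / √[(nΣw² − (Σw)²)(nΣz² − (Σz)²)]
Numerator: 20×7586.16 − 340.5×427.1 = 6295.65
Denominator: √[(124783.8 − 115940.25)(193885 − 182414.41)] = √[8843.55 × 11470.59] = 10071.7792
r = 6295.65 / 10071.7792 ≈ 0.6251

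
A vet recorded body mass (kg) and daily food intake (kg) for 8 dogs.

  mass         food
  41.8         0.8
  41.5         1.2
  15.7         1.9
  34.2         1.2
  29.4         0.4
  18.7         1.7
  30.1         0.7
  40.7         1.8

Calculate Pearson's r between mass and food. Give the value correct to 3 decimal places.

-0.348

n = 8, Σx = 252.1, Σy = 9.7, Σx² = 8662.17, Σy² = 13.91, Σxy = 291.99
nΣxy − ΣxΣy = 2335.92 − 2445.37 = -109.45
nΣx² − (Σx)² = 69297.36 − 63554.41 = 5742.95; nΣy² − (Σy)² = 111.28 − 94.09 = 17.19
r = -109.45 / √(5742.95 × 17.19) = -109.45 / 314.1995 ≈ -0.348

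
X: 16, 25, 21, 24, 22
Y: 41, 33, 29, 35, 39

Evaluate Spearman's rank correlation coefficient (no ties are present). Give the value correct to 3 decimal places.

Rank X: 1, 5, 2, 4, 3
Rank Y: 5, 2, 1, 3, 4
d = rank(X) − rank(Y): -4, 3, 1, 1, -1; Σd² = 28
ρ = 1 − 6Σd² / [n(n²−1)] = 1 − 6×28 / (5×24) = 1 − 168/120 ≈ -0.400

-0.400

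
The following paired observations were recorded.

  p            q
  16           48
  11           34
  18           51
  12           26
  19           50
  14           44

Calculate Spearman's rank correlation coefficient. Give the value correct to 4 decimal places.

Rank p: 4, 1, 5, 2, 6, 3
Rank q: 4, 2, 6, 1, 5, 3
d = rank(p) − rank(q): 0, -1, -1, 1, 1, 0; Σd² = 4
ρ = 1 − 6Σd² / [n(n²−1)] = 1 − 6×4 / (6×35) = 1 − 24/210 ≈ 0.8857

0.8857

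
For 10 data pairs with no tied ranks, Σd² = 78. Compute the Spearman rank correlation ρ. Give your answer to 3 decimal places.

0.527

ρ = 1 − 6Σd² / [n(n²−1)] = 1 − 6×78 / (10×99)
  = 1 − 468/990 = 1 − 0.4727 ≈ 0.527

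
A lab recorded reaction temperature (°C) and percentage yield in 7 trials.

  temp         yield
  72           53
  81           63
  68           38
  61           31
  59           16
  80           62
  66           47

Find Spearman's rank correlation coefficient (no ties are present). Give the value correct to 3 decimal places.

Rank temp: 5, 7, 4, 2, 1, 6, 3
Rank yield: 5, 7, 3, 2, 1, 6, 4
d = rank(temp) − rank(yield): 0, 0, 1, 0, 0, 0, -1; Σd² = 2
ρ = 1 − 6Σd² / [n(n²−1)] = 1 − 6×2 / (7×48) = 1 − 12/336 ≈ 0.964

0.964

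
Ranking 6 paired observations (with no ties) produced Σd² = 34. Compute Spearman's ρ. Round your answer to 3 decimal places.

0.029

ρ = 1 − 6Σd² / [n(n²−1)] = 1 − 6×34 / (6×35)
  = 1 − 204/210 = 1 − 0.9714 ≈ 0.029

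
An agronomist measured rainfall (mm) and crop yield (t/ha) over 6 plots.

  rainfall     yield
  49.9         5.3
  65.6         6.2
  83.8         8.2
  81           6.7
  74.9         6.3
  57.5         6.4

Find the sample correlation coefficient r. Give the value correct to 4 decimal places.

n = 6, Σx = 412.7, Σy = 39.1, Σx² = 29293.07, Σy² = 259.31, Σxy = 2740.92
nΣxy − ΣxΣy = 16445.52 − 16136.57 = 308.95
nΣx² − (Σx)² = 175758.42 − 170321.29 = 5437.13; nΣy² − (Σy)² = 1555.86 − 1528.81 = 27.05
r = 308.95 / √(5437.13 × 27.05) = 308.95 / 383.5028 ≈ 0.8056

0.8056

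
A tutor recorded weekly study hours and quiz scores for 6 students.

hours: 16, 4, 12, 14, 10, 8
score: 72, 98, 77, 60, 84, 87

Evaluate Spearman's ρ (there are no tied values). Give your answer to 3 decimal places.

Rank hours: 6, 1, 4, 5, 3, 2
Rank score: 2, 6, 3, 1, 4, 5
d = rank(hours) − rank(score): 4, -5, 1, 4, -1, -3; Σd² = 68
ρ = 1 − 6Σd² / [n(n²−1)] = 1 − 6×68 / (6×35) = 1 − 408/210 ≈ -0.943

-0.943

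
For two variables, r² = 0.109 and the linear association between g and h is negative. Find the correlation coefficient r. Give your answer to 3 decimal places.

|r| = √0.109 = 0.330
The association is negative, so r = −0.330.

-0.330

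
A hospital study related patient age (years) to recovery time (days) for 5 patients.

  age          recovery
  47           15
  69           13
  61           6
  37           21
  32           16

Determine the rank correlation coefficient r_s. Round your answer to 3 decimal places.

Rank age: 3, 5, 4, 2, 1
Rank recovery: 3, 2, 1, 5, 4
d = rank(age) − rank(recovery): 0, 3, 3, -3, -3; Σd² = 36
ρ = 1 − 6Σd² / [n(n²−1)] = 1 − 6×36 / (5×24) = 1 − 216/120 ≈ -0.800

-0.800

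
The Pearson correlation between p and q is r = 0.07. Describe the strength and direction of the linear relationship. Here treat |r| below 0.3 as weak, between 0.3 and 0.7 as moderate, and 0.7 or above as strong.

weak positive

r = 0.07 > 0 so the relationship is positive.
|r| = 0.07, which falls in the weak range.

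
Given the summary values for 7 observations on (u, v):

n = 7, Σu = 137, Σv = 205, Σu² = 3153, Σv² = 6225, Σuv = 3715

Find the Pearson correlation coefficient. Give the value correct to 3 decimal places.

r = (nΣuv − ΣuΣv) / √[(nΣu² − (Σu)²)(nΣv² − (Σv)²)]
Numerator: 7×3715 − 137×205 = -2080
Denominator: √[(22071 − 18769)(43575 − 42025)] = √[3302 × 1550] = 2262.3218
r = -2080 / 2262.3218 ≈ -0.919

-0.919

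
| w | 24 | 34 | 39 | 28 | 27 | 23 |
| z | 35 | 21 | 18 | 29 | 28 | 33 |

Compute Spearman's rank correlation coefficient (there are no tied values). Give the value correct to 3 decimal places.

-0.886

Rank w: 2, 5, 6, 4, 3, 1
Rank z: 6, 2, 1, 4, 3, 5
d = rank(w) − rank(z): -4, 3, 5, 0, 0, -4; Σd² = 66
ρ = 1 − 6Σd² / [n(n²−1)] = 1 − 6×66 / (6×35) = 1 − 396/210 ≈ -0.886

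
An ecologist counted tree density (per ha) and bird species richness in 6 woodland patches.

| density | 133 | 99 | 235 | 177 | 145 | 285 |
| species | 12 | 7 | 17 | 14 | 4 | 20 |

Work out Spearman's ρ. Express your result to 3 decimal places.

Rank density: 2, 1, 5, 4, 3, 6
Rank species: 3, 2, 5, 4, 1, 6
d = rank(density) − rank(species): -1, -1, 0, 0, 2, 0; Σd² = 6
ρ = 1 − 6Σd² / [n(n²−1)] = 1 − 6×6 / (6×35) = 1 − 36/210 ≈ 0.829

0.829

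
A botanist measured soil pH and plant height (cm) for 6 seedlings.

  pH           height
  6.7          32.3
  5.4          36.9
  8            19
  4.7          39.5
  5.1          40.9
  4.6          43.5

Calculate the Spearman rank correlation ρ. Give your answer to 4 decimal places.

Rank pH: 5, 4, 6, 2, 3, 1
Rank height: 2, 3, 1, 4, 5, 6
d = rank(pH) − rank(height): 3, 1, 5, -2, -2, -5; Σd² = 68
ρ = 1 − 6Σd² / [n(n²−1)] = 1 − 6×68 / (6×35) = 1 − 408/210 ≈ -0.9429

-0.9429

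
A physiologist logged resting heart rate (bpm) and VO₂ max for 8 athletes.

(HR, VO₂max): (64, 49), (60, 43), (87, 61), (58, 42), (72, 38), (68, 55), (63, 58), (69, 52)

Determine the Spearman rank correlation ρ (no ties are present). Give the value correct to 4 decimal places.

0.3333

Rank HR: 4, 2, 8, 1, 7, 5, 3, 6
Rank VO₂max: 4, 3, 8, 2, 1, 6, 7, 5
d = rank(HR) − rank(VO₂max): 0, -1, 0, -1, 6, -1, -4, 1; Σd² = 56
ρ = 1 − 6Σd² / [n(n²−1)] = 1 − 6×56 / (8×63) = 1 − 336/504 ≈ 0.3333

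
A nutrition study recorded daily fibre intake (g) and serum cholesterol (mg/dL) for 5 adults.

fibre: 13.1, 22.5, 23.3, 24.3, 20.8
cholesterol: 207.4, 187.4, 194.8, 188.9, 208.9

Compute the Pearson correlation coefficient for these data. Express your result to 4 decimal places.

-0.7151

n = 5, Σx = 104, Σy = 987.4, Σx² = 2243.88, Σy² = 195402.98, Σxy = 20407.67
nΣxy − ΣxΣy = 102038.35 − 102689.6 = -651.25
nΣx² − (Σx)² = 11219.4 − 10816 = 403.4; nΣy² − (Σy)² = 977014.9 − 974958.76 = 2056.14
r = -651.25 / √(403.4 × 2056.14) = -651.25 / 910.7397 ≈ -0.7151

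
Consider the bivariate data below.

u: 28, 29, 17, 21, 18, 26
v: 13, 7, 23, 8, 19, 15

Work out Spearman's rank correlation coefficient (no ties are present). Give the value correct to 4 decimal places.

-0.8286

Rank u: 5, 6, 1, 3, 2, 4
Rank v: 3, 1, 6, 2, 5, 4
d = rank(u) − rank(v): 2, 5, -5, 1, -3, 0; Σd² = 64
ρ = 1 − 6Σd² / [n(n²−1)] = 1 − 6×64 / (6×35) = 1 − 384/210 ≈ -0.8286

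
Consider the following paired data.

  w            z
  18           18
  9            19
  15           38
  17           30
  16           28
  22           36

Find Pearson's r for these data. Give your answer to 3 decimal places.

n = 6, Σw = 97, Σz = 169, Σw² = 1659, Σz² = 5109, Σwz = 2815
nΣwz − ΣwΣz = 16890 − 16393 = 497
nΣw² − (Σw)² = 9954 − 9409 = 545; nΣz² − (Σz)² = 30654 − 28561 = 2093
r = 497 / √(545 × 2093) = 497 / 1068.0286 ≈ 0.465

0.465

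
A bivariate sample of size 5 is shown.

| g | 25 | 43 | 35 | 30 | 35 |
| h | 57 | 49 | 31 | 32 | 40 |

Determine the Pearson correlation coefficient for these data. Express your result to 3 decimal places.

-0.152

n = 5, Σg = 168, Σh = 209, Σg² = 5824, Σh² = 9235, Σgh = 6977
nΣgh − ΣgΣh = 34885 − 35112 = -227
nΣg² − (Σg)² = 29120 − 28224 = 896; nΣh² − (Σh)² = 46175 − 43681 = 2494
r = -227 / √(896 × 2494) = -227 / 1494.8659 ≈ -0.152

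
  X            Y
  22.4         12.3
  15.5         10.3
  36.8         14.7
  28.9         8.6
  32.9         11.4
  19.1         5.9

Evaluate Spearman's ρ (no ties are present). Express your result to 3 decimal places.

0.600

Rank X: 3, 1, 6, 4, 5, 2
Rank Y: 5, 3, 6, 2, 4, 1
d = rank(X) − rank(Y): -2, -2, 0, 2, 1, 1; Σd² = 14
ρ = 1 − 6Σd² / [n(n²−1)] = 1 − 6×14 / (6×35) = 1 − 84/210 ≈ 0.600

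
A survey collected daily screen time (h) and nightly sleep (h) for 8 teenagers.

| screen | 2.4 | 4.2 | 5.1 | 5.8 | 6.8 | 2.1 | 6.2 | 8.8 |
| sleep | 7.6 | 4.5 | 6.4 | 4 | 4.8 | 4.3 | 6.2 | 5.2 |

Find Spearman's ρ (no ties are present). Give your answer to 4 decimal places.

Rank screen: 2, 3, 4, 5, 7, 1, 6, 8
Rank sleep: 8, 3, 7, 1, 4, 2, 6, 5
d = rank(screen) − rank(sleep): -6, 0, -3, 4, 3, -1, 0, 3; Σd² = 80
ρ = 1 − 6Σd² / [n(n²−1)] = 1 − 6×80 / (8×63) = 1 − 480/504 ≈ 0.0476

0.0476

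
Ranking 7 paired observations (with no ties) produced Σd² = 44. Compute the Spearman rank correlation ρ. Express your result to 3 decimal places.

0.214

ρ = 1 − 6Σd² / [n(n²−1)] = 1 − 6×44 / (7×48)
  = 1 − 264/336 = 1 − 0.7857 ≈ 0.214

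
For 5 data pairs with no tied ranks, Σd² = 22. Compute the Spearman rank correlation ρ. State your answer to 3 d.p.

ρ = 1 − 6Σd² / [n(n²−1)] = 1 − 6×22 / (5×24)
  = 1 − 132/120 = 1 − 1.1000 ≈ -0.100

-0.100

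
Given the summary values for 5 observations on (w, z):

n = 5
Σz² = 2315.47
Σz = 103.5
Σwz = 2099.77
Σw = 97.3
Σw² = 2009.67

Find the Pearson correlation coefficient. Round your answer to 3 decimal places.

r = (nΣwz − ΣwΣz) / √[(nΣw² − (Σw)²)(nΣz² − (Σz)²)]
Numerator: 5×2099.77 − 97.3×103.5 = 428.3
Denominator: √[(10048.35 − 9467.29)(11577.35 − 10712.25)] = √[581.06 × 865.1] = 708.9958
r = 428.3 / 708.9958 ≈ 0.604

0.604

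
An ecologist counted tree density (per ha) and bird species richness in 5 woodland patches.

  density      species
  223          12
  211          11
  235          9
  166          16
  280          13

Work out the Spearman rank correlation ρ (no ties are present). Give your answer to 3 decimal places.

-0.300

Rank density: 3, 2, 4, 1, 5
Rank species: 3, 2, 1, 5, 4
d = rank(density) − rank(species): 0, 0, 3, -4, 1; Σd² = 26
ρ = 1 − 6Σd² / [n(n²−1)] = 1 − 6×26 / (5×24) = 1 − 156/120 ≈ -0.300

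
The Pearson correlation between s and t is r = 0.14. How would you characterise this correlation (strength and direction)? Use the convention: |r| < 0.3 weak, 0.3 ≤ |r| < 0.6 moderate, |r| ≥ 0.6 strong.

r = 0.14 > 0 so the relationship is positive.
|r| = 0.14, which falls in the weak range.

weak positive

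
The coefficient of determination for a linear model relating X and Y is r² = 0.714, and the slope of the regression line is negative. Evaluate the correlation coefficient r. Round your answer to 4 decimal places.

-0.8450

|r| = √0.714 = 0.8450
The association is negative, so r = −0.8450.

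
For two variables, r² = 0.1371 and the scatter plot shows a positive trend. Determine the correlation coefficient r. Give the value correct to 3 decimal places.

0.370

|r| = √0.1371 = 0.370
The association is positive, so r = 0.370.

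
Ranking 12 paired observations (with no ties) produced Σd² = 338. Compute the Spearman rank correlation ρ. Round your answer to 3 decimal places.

-0.182

ρ = 1 − 6Σd² / [n(n²−1)] = 1 − 6×338 / (12×143)
  = 1 − 2028/1716 = 1 − 1.1818 ≈ -0.182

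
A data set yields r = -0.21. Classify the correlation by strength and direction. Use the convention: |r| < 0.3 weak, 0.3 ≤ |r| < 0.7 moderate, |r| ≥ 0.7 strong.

r = -0.21 < 0 so the relationship is negative.
|r| = 0.21, which falls in the weak range.

weak negative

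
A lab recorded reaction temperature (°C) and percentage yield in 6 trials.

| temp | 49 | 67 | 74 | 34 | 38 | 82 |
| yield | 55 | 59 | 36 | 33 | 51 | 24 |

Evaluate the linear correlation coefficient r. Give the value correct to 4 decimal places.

n = 6, Σx = 344, Σy = 258, Σx² = 21690, Σy² = 12068, Σxy = 14340
nΣxy − ΣxΣy = 86040 − 88752 = -2712
nΣx² − (Σx)² = 130140 − 118336 = 11804; nΣy² − (Σy)² = 72408 − 66564 = 5844
r = -2712 / √(11804 × 5844) = -2712 / 8305.5750 ≈ -0.3265

-0.3265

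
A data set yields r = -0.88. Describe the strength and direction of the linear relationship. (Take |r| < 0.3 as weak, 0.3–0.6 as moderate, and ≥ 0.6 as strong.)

r = -0.88 < 0 so the relationship is negative.
|r| = 0.88, which falls in the strong range.

strong negative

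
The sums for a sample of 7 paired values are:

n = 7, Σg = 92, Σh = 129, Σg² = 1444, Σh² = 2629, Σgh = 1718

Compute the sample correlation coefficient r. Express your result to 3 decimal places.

0.093

r = (nΣgh − ΣgΣh) / √[(nΣg² − (Σg)²)(nΣh² − (Σh)²)]
Numerator: 7×1718 − 92×129 = 158
Denominator: √[(10108 − 8464)(18403 − 16641)] = √[1644 × 1762] = 1701.9777
r = 158 / 1701.9777 ≈ 0.093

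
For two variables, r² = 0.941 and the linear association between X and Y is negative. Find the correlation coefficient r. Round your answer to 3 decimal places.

|r| = √0.941 = 0.970
The association is negative, so r = −0.970.

-0.970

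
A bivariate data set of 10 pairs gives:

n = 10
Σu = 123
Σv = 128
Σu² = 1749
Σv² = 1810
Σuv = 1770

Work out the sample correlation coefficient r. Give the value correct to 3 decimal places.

0.972

r = (nΣuv − ΣuΣv) / √[(nΣu² − (Σu)²)(nΣv² − (Σv)²)]
Numerator: 10×1770 − 123×128 = 1956
Denominator: √[(17490 − 15129)(18100 − 16384)] = √[2361 × 1716] = 2012.8279
r = 1956 / 2012.8279 ≈ 0.972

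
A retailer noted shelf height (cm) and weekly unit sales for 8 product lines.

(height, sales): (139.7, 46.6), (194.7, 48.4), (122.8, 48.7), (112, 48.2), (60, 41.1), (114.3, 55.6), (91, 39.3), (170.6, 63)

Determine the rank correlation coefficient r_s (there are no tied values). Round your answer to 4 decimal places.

0.6190

Rank height: 6, 8, 5, 3, 1, 4, 2, 7
Rank sales: 3, 5, 6, 4, 2, 7, 1, 8
d = rank(height) − rank(sales): 3, 3, -1, -1, -1, -3, 1, -1; Σd² = 32
ρ = 1 − 6Σd² / [n(n²−1)] = 1 − 6×32 / (8×63) = 1 − 192/504 ≈ 0.6190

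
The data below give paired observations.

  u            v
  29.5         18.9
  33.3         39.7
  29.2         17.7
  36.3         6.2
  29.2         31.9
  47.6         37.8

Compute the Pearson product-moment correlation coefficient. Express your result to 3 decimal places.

0.316

n = 6, Σu = 205.1, Σv = 152.2, Σu² = 7267.87, Σv² = 4731.48, Σuv = 5352.22
nΣuv − ΣuΣv = 32113.32 − 31216.22 = 897.1
nΣu² − (Σu)² = 43607.22 − 42066.01 = 1541.21; nΣv² − (Σv)² = 28388.88 − 23164.84 = 5224.04
r = 897.1 / √(1541.21 × 5224.04) = 897.1 / 2837.4888 ≈ 0.316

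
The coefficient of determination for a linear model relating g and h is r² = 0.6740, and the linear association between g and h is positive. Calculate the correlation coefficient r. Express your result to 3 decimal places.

0.821

|r| = √0.6740 = 0.821
The association is positive, so r = 0.821.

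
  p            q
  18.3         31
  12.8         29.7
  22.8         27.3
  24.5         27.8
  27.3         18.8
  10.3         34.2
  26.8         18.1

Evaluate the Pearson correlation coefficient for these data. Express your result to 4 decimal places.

-0.8548

n = 7, Σp = 142.8, Σq = 186.9, Σp² = 3188.44, Σq² = 5211.91, Σpq = 3601.58
nΣpq − ΣpΣq = 25211.06 − 26689.32 = -1478.26
nΣp² − (Σp)² = 22319.08 − 20391.84 = 1927.24; nΣq² − (Σq)² = 36483.37 − 34931.61 = 1551.76
r = -1478.26 / √(1927.24 × 1551.76) = -1478.26 / 1729.3392 ≈ -0.8548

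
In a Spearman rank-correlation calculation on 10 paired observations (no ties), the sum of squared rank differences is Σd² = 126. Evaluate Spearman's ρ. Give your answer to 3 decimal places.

ρ = 1 − 6Σd² / [n(n²−1)] = 1 − 6×126 / (10×99)
  = 1 − 756/990 = 1 − 0.7636 ≈ 0.236

0.236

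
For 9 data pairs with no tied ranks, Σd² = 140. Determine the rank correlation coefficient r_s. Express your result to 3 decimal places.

-0.167

ρ = 1 − 6Σd² / [n(n²−1)] = 1 − 6×140 / (9×80)
  = 1 − 840/720 = 1 − 1.1667 ≈ -0.167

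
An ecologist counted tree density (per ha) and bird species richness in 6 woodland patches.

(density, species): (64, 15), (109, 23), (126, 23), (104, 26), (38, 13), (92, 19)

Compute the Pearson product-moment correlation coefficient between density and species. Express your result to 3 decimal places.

0.901

n = 6, Σx = 533, Σy = 119, Σx² = 52577, Σy² = 2489, Σxy = 11311
nΣxy − ΣxΣy = 67866 − 63427 = 4439
nΣx² − (Σx)² = 315462 − 284089 = 31373; nΣy² − (Σy)² = 14934 − 14161 = 773
r = 4439 / √(31373 × 773) = 4439 / 4924.5638 ≈ 0.901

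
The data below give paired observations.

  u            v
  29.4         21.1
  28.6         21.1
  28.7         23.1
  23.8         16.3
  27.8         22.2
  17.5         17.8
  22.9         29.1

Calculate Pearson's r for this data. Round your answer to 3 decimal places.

n = 7, Σu = 178.7, Σv = 150.7, Σu² = 4675.95, Σv² = 3346.21, Σuv = 3869.76
nΣuv − ΣuΣv = 27088.32 − 26930.09 = 158.23
nΣu² − (Σu)² = 32731.65 − 31933.69 = 797.96; nΣv² − (Σv)² = 23423.47 − 22710.49 = 712.98
r = 158.23 / √(797.96 × 712.98) = 158.23 / 754.2742 ≈ 0.210

0.210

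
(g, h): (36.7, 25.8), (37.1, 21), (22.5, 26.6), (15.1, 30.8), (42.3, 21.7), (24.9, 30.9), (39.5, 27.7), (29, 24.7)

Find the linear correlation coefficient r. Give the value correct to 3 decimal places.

n = 8, Σg = 247.1, Σh = 209.2, Σg² = 8268.11, Σh² = 5565.92, Σgh = 6287.31
nΣgh − ΣgΣh = 50298.48 − 51693.32 = -1394.84
nΣg² − (Σg)² = 66144.88 − 61058.41 = 5086.47; nΣh² − (Σh)² = 44527.36 − 43764.64 = 762.72
r = -1394.84 / √(5086.47 × 762.72) = -1394.84 / 1969.6579 ≈ -0.708

-0.708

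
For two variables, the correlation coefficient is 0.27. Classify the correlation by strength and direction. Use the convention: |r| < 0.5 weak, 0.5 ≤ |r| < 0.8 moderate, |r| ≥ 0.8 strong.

r = 0.27 > 0 so the relationship is positive.
|r| = 0.27, which falls in the weak range.

weak positive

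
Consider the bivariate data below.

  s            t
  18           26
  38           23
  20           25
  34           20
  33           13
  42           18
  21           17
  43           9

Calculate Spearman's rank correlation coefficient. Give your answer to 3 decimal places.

Rank s: 1, 6, 2, 5, 4, 7, 3, 8
Rank t: 8, 6, 7, 5, 2, 4, 3, 1
d = rank(s) − rank(t): -7, 0, -5, 0, 2, 3, 0, 7; Σd² = 136
ρ = 1 − 6Σd² / [n(n²−1)] = 1 − 6×136 / (8×63) = 1 − 816/504 ≈ -0.619

-0.619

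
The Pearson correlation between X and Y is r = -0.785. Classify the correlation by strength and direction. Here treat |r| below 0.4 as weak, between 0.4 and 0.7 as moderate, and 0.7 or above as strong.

strong negative

r = -0.785 < 0 so the relationship is negative.
|r| = 0.785, which falls in the strong range.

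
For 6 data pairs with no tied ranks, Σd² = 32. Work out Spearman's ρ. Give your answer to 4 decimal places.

0.0857

ρ = 1 − 6Σd² / [n(n²−1)] = 1 − 6×32 / (6×35)
  = 1 − 192/210 = 1 − 0.91429 ≈ 0.0857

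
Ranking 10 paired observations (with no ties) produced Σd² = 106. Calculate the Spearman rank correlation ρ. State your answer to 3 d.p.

ρ = 1 − 6Σd² / [n(n²−1)] = 1 − 6×106 / (10×99)
  = 1 − 636/990 = 1 − 0.6424 ≈ 0.358

0.358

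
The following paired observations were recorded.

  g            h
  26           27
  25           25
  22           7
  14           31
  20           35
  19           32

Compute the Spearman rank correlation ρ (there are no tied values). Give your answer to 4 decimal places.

Rank g: 6, 5, 4, 1, 3, 2
Rank h: 3, 2, 1, 4, 6, 5
d = rank(g) − rank(h): 3, 3, 3, -3, -3, -3; Σd² = 54
ρ = 1 − 6Σd² / [n(n²−1)] = 1 − 6×54 / (6×35) = 1 − 324/210 ≈ -0.5429

-0.5429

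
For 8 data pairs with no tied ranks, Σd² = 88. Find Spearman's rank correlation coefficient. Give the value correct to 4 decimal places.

-0.0476

ρ = 1 − 6Σd² / [n(n²−1)] = 1 − 6×88 / (8×63)
  = 1 − 528/504 = 1 − 1.04762 ≈ -0.0476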